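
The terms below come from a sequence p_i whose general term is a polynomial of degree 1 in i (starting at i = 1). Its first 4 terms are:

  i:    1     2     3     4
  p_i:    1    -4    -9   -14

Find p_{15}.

-69

1st diffs: -5, -5, -5 (constant).
So p_i = -5i + 6.
Evaluating at i = 15 gives p_{15} = -69.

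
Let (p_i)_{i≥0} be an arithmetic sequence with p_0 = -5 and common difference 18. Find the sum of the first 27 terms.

p_i = -5 + (i - 0)·18.
p_{26} = 463; S = 27·(-5 + 463)/2 = 6183.

6183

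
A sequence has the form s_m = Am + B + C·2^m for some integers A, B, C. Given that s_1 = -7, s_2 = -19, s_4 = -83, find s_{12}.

-20499

Write the equations: A + B + 2C = -7; 2A + B + 4C = -19; 4A + B + 16C = -83.
Subtracting the first from the second: A + 2C = -12.
Subtracting the second from the third: 2A + 12C = -64.
Solving: C = -5, A = -2, then B = 5.
So s_m = -2·m + 5 + (-5)·2^m; at m=12 this is -20499.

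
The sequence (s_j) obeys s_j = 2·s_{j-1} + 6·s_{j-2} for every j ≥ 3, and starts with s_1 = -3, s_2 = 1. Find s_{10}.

Applying the relation repeatedly:
s_3 = -16;  s_4 = -26;  s_5 = -148;  s_6 = -452;  s_7 = -1792;  s_8 = -6296;  s_9 = -23344;  s_{10} = -84464.

-84464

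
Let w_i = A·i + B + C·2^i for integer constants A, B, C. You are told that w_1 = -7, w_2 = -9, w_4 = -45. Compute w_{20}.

Plug in i = 1, 2, 4: A + B + 2C = -7; 2A + B + 4C = -9; 4A + B + 16C = -45.
Subtracting the first from the second: A + 2C = -2.
Subtracting the second from the third: 2A + 12C = -36.
Solving: C = -4, A = 6, then B = -5.
Hence w_{20} = 6·20 + (-5) + (-4)·1048576 = -4194189.

-4194189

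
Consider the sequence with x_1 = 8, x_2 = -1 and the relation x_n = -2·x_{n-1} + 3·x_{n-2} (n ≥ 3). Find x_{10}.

x_3 = 26;  x_4 = -55;  x_5 = 188;  x_6 = -541;  x_7 = 1646;  x_8 = -4915;  x_9 = 14768;  x_{10} = -44281.
(Characteristic roots are 1 and -3.)

-44281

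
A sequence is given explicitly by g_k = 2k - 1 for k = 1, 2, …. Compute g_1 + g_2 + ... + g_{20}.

400

Over k = 1..20: Σk = 210.
Total = (2)·210 + (-1)·20 = 400.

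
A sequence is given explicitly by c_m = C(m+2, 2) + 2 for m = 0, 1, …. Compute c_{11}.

80

C(13, 2) = 78, so c_{11} = 80.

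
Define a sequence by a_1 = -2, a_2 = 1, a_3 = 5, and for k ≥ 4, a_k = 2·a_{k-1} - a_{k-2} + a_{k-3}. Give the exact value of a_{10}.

Iterate the recurrence:
a_4 = 7;  a_5 = 10;  a_6 = 18;  a_7 = 33;  a_8 = 58;  a_9 = 101;  a_{10} = 177.

177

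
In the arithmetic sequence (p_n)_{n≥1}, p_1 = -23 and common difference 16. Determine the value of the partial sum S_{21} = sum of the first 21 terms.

2877

p_n = -23 + (n - 1)·16.
p_{21} = 297; S = 21·(-23 + 297)/2 = 2877.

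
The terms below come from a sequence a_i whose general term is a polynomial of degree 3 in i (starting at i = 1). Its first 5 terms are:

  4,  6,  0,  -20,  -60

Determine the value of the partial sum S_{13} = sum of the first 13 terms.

1st diffs: 2, -6, -20, -40.
2nd diffs: -8, -14, -20.
3rd diffs: -6, -6 (constant).
Newton forward-difference form: a_i = 4 + 2·C(i-1,1) + (-8)·C(i-1,2) + (-6)·C(i-1,3).
Continuing: …, -126, -224, -360, -540, …, a_{13} = -1820.
Summing i = 1..13 (13 terms) gives -6370.

-6370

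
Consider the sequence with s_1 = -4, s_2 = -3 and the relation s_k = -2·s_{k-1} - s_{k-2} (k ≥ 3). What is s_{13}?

s_3 = 10; s_4 = -17; s_5 = 24; …; s_{10} = -59; s_{11} = 66; s_{12} = -73; s_{13} = 80.
(Characteristic roots are -1 and -1.)

80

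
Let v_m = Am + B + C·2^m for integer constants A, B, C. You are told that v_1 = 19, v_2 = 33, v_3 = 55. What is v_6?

297

Write the equations: A + B + 2C = 19; 2A + B + 4C = 33; 3A + B + 8C = 55.
Subtracting the first from the second: A + 2C = 14.
Subtracting the second from the third: A + 4C = 22.
Solving: C = 4, A = 6, then B = 5.
Therefore v_6 = 36 + 5 + 4·64 = 297.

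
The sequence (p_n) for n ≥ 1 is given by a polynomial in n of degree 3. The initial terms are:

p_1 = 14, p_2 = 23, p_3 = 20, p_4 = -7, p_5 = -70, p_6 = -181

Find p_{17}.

-8002

1st diffs: 9, -3, -27, -63, -111.
2nd diffs: -12, -24, -36, -48.
3rd diffs: -12, -12, -12 (constant).
Newton forward-difference form: p_n = 14 + 9·C(n-1,1) + (-12)·C(n-1,2) + (-12)·C(n-1,3).
At n = 17: n-1 = 16, so p_{17} = 14 + 144 - 1440 - 6720 = -8002.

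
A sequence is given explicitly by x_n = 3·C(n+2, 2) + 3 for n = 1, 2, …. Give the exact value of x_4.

C(6, 2) = 15, so x_4 = 48.

48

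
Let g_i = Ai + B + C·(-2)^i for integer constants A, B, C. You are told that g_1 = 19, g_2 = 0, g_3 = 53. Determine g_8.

-978

Plug in i = 1, 2, 3: A + B - 2C = 19; 2A + B + 4C = 0; 3A + B - 8C = 53.
Subtracting the first from the second: A + 6C = -19.
Subtracting the second from the third: A - 12C = 53.
Solving: C = -4, A = 5, then B = 6.
Hence g_8 = 5·8 + 6 + (-4)·256 = -978.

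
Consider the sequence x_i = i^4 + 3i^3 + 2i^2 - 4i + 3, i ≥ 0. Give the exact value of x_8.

5731

x_8 = 1·8^4 + 3·8^3 + 2·8^2 - 4·8 + 3 = 5731.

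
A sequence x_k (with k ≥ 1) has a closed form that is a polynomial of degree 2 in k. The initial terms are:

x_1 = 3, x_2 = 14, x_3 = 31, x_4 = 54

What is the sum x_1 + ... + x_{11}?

1st diffs: 11, 17, 23.
2nd diffs: 6, 6 (constant).
Newton forward-difference form: x_k = 3 + 11·C(k-1,1) + 6·C(k-1,2).
Continuing: …, 83, 118, 159, 206, …, x_{11} = 383.
Summing k = 1..11 (11 terms) gives 1628.

1628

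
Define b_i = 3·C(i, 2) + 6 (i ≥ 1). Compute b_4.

C(4, 2) = 6, so b_4 = 24.

24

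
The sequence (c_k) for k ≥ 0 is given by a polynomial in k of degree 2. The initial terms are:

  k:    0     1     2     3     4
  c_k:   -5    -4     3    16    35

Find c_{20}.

1155

1st diffs: 1, 7, 13, 19.
2nd diffs: 6, 6, 6 (constant).
Newton forward-difference form: c_k = -5 + 1·C(k,1) + 6·C(k,2).
At k = 20: k = 20, so c_{20} = -5 + 20 + 1140 = 1155.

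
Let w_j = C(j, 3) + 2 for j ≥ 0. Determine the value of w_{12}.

C(12, 3) = 220, so w_{12} = 222.

222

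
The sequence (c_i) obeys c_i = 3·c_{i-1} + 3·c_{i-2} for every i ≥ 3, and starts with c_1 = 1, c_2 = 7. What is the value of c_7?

Step forward from the initial values:
c_3 = 24, c_4 = 93, c_5 = 351, c_6 = 1332, c_7 = 5049.

5049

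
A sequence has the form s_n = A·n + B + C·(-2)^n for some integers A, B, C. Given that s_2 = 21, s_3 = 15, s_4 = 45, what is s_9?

At n = 2, 3, 4: 2A + B + 4C = 21; 3A + B - 8C = 15; 4A + B + 16C = 45.
Subtracting the first from the second: A - 12C = -6.
Subtracting the second from the third: A + 24C = 30.
Solving: C = 1, A = 6, then B = 5.
Hence s_9 = 6·9 + 5 + 1·(-512) = -453.

-453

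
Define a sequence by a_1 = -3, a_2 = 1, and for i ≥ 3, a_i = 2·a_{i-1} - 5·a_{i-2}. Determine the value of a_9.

2253

Iterate the recurrence:
a_3 = 17  a_4 = 29  a_5 = -27  a_6 = -199  a_7 = -263  a_8 = 469  a_9 = 2253.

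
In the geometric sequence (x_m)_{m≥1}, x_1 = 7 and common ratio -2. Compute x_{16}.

-229376

x_m = 7·(-2)^(m-1).
x_{16} = 7·(-2)^15 = -229376.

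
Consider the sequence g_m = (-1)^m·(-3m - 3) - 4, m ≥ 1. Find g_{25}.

74

(-1)^25 = -1; -3m - 3 at m=25 is -78; so g_{25} = 74.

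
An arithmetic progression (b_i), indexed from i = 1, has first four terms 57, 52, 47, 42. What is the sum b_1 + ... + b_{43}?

-2064

Common difference d = -5.
b_i = 57 + (i - 1)·(-5).
b_{43} = -153; S = 43·(57 + (-153))/2 = -2064.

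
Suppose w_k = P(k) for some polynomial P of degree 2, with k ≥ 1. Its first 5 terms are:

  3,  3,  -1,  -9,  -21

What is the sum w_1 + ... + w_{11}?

1st diffs: 0, -4, -8, -12.
2nd diffs: -4, -4, -4 (constant).
Newton forward-difference form: w_k = 3 + (-4)·C(k-1,2).
Continuing: …, -37, -57, -81, -109, …, w_{11} = -177.
Summing k = 1..11 (11 terms) gives -627.

-627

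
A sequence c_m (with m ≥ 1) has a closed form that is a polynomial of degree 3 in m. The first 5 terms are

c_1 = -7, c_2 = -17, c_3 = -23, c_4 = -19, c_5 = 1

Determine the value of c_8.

217

1st diffs: -10, -6, 4, 20.
2nd diffs: 4, 10, 16.
3rd diffs: 6, 6 (constant).
Newton forward-difference form: c_m = -7 + (-10)·C(m-1,1) + 4·C(m-1,2) + 6·C(m-1,3).
At m = 8: m-1 = 7, so c_8 = -7 - 70 + 84 + 210 = 217.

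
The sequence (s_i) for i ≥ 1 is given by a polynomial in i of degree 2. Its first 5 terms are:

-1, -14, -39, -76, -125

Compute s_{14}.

-1106

1st diffs: -13, -25, -37, -49.
2nd diffs: -12, -12, -12 (constant).
Newton forward-difference form: s_i = -1 + (-13)·C(i-1,1) + (-12)·C(i-1,2).
At i = 14: i-1 = 13, so s_{14} = -1 - 169 - 936 = -1106.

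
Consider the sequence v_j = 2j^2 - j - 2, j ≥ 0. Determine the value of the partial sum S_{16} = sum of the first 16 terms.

Over j = 0..15: Σj = 120, Σj² = 1240.
Total = (2)·1240 + (-1)·120 + (-2)·16 = 2328.

2328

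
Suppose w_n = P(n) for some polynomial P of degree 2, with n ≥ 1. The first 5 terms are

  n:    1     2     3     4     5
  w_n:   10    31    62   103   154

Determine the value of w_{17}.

1546

1st diffs: 21, 31, 41, 51.
2nd diffs: 10, 10, 10 (constant).
Newton forward-difference form: w_n = 10 + 21·C(n-1,1) + 10·C(n-1,2).
At n = 17: n-1 = 16, so w_{17} = 10 + 336 + 1200 = 1546.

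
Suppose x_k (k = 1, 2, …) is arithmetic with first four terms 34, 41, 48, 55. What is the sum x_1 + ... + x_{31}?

4309

Common difference d = 7.
x_k = 34 + (k - 1)·7.
x_{31} = 244; S = 31·(34 + 244)/2 = 4309.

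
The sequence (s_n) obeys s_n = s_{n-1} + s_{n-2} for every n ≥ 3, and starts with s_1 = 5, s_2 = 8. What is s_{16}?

6765

Compute successive terms:
s_3 = 13, s_4 = 21, s_5 = 34, …, s_{13} = 1597, s_{14} = 2584, s_{15} = 4181, s_{16} = 6765.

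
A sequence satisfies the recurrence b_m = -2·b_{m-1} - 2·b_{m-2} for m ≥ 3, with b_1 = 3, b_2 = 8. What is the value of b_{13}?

-192

Iterate the recurrence:
b_3 = -22  b_4 = 28  b_5 = -12  …  b_{10} = 128  b_{11} = -352  b_{12} = 448  b_{13} = -192.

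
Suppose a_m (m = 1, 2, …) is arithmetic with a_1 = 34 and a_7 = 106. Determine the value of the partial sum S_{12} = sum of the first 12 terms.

Common difference d = (106 - 34) / (7 - 1) = 12.
a_m = 34 + (m - 1)·12.
a_{12} = 166; S = 12·(34 + 166)/2 = 1200.

1200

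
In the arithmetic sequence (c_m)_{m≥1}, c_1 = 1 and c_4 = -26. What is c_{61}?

Common difference d = (-26 - 1) / (4 - 1) = -9.
c_m = 1 + (m - 1)·(-9).
c_{61} = 1 + 60·(-9) = -539.

-539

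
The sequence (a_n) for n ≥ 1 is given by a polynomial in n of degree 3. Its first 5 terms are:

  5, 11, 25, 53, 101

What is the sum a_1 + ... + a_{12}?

1st diffs: 6, 14, 28, 48.
2nd diffs: 8, 14, 20.
3rd diffs: 6, 6 (constant).
Newton forward-difference form: a_n = 5 + 6·C(n-1,1) + 8·C(n-1,2) + 6·C(n-1,3).
Continuing: …, 175, 281, 425, 613, …, a_{12} = 1501.
Summing n = 1..12 (12 terms) gives 5186.

5186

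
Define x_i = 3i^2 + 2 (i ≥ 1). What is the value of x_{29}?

2525

x_{29} = 3·29^2 + 2 = 2525.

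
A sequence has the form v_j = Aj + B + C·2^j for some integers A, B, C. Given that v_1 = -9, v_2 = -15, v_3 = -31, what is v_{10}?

-5083

At j = 1, 2, 3: A + B + 2C = -9; 2A + B + 4C = -15; 3A + B + 8C = -31.
Subtracting the first from the second: A + 2C = -6.
Subtracting the second from the third: A + 4C = -16.
Solving: C = -5, A = 4, then B = -3.
So v_j = 4·j + (-3) + (-5)·2^j; at j=10 this is -5083.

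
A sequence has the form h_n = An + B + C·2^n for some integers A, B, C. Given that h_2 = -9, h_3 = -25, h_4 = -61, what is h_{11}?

Plug in n = 2, 3, 4: 2A + B + 4C = -9; 3A + B + 8C = -25; 4A + B + 16C = -61.
Subtracting the first from the second: A + 4C = -16.
Subtracting the second from the third: A + 8C = -36.
Solving: C = -5, A = 4, then B = 3.
Therefore h_{11} = 44 + 3 + (-5)·2048 = -10193.

-10193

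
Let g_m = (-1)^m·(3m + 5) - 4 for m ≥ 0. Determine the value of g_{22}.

67

(-1)^22 = 1; 3m + 5 at m=22 is 71; so g_{22} = 67.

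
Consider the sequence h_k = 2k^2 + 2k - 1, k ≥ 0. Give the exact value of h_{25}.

h_{25} = 2·25^2 + 2·25 - 1 = 1299.

1299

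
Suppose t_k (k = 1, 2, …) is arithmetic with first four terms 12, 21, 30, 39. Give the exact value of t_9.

84

Common difference d = 9.
t_k = 12 + (k - 1)·9.
t_9 = 12 + 8·9 = 84.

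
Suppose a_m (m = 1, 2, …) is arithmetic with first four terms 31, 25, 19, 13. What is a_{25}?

-113

Common difference d = -6.
a_m = 31 + (m - 1)·(-6).
a_{25} = 31 + 24·(-6) = -113.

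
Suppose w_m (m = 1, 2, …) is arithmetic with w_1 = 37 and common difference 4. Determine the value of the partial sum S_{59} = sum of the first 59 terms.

9027

w_m = 37 + (m - 1)·4.
w_{59} = 269; S = 59·(37 + 269)/2 = 9027.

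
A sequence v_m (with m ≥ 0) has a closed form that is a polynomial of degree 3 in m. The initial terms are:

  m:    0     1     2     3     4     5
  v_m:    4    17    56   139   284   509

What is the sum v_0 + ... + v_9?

7525

1st diffs: 13, 39, 83, 145, 225.
2nd diffs: 26, 44, 62, 80.
3rd diffs: 18, 18, 18 (constant).
Newton forward-difference form: v_m = 4 + 13·C(m,1) + 26·C(m,2) + 18·C(m,3).
Continuing: 832, 1271, 1844, 2569.
Summing m = 0..9 (10 terms) gives 7525.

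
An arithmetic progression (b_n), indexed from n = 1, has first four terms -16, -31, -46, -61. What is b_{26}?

Common difference d = -15.
b_n = -16 + (n - 1)·(-15).
b_{26} = -16 + 25·(-15) = -391.

-391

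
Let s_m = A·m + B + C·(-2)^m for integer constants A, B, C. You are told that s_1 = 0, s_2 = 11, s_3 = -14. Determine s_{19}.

-1048590

The three given values yield: A + B - 2C = 0; 2A + B + 4C = 11; 3A + B - 8C = -14.
Subtracting the first from the second: A + 6C = 11.
Subtracting the second from the third: A - 12C = -25.
Solving: C = 2, A = -1, then B = 5.
So s_m = -1·m + 5 + 2·(-2)^m; at m=19 this is -1048590.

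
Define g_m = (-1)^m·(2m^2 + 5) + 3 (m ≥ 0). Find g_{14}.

400

(-1)^14 = 1; 2m^2 + 5 at m=14 is 397; so g_{14} = 400.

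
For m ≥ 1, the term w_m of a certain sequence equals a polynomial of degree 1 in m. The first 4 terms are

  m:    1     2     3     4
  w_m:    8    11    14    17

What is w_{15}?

50

1st diffs: 3, 3, 3 (constant).
So w_m = 3m + 5.
Evaluating at m = 15 gives w_{15} = 50.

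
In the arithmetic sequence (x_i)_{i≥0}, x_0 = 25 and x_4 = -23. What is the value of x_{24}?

-263

Common difference d = (-23 - 25) / (4 - 0) = -12.
x_i = 25 + (i - 0)·(-12).
x_{24} = 25 + 24·(-12) = -263.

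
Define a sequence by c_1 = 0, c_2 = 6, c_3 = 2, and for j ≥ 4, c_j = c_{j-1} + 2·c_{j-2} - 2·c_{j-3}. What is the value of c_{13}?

126

Step forward from the initial values:
c_4 = 14, c_5 = 6, c_6 = 30, c_7 = 14, c_8 = 62, c_9 = 30, c_{10} = 126, c_{11} = 62, c_{12} = 254, c_{13} = 126.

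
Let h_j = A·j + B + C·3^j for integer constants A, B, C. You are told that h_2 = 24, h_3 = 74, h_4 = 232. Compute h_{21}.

The three given values yield: 2A + B + 9C = 24; 3A + B + 27C = 74; 4A + B + 81C = 232.
Subtracting the first from the second: A + 18C = 50.
Subtracting the second from the third: A + 54C = 158.
Solving: C = 3, A = -4, then B = 5.
Therefore h_{21} = -84 + 5 + 3·10460353203 = 31381059530.

31381059530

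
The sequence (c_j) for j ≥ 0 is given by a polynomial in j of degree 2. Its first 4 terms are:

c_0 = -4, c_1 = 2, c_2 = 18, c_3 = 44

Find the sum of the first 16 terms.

1st diffs: 6, 16, 26.
2nd diffs: 10, 10 (constant).
Newton forward-difference form: c_j = -4 + 6·C(j,1) + 10·C(j,2).
Continuing: …, 80, 126, 182, 248, …, c_{15} = 1136.
Summing j = 0..15 (16 terms) gives 6256.

6256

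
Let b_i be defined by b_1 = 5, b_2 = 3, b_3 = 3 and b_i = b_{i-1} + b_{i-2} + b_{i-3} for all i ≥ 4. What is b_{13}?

2257

Applying the relation repeatedly:
b_4 = 11;  b_5 = 17;  b_6 = 31;  b_7 = 59;  b_8 = 107;  b_9 = 197;  b_{10} = 363;  b_{11} = 667;  b_{12} = 1227;  b_{13} = 2257.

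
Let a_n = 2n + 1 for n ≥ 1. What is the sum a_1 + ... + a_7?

Over n = 1..7: Σn = 28.
Total = (2)·28 + (1)·7 = 63.

63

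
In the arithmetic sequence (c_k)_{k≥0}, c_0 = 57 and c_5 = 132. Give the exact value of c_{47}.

762

Common difference d = (132 - 57) / (5 - 0) = 15.
c_k = 57 + (k - 0)·15.
c_{47} = 57 + 47·15 = 762.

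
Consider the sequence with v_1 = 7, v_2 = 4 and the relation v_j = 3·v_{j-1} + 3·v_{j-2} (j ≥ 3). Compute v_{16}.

1000449711

Iterate the recurrence:
v_3 = 33;  v_4 = 111;  v_5 = 432;  …;  v_{13} = 18358407;  v_{14} = 69602004;  v_{15} = 263881233;  v_{16} = 1000449711.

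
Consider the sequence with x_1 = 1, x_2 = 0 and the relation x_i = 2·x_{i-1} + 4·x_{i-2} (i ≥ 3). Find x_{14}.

Iterate the recurrence:
x_3 = 4, x_4 = 8, x_5 = 32, …, x_{11} = 34816, x_{12} = 112640, x_{13} = 364544, x_{14} = 1179648.

1179648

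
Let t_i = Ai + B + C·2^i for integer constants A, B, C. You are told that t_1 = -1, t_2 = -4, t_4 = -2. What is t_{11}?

1995

Plug in i = 1, 2, 4: A + B + 2C = -1; 2A + B + 4C = -4; 4A + B + 16C = -2.
Subtracting the first from the second: A + 2C = -3.
Subtracting the second from the third: 2A + 12C = 2.
Solving: C = 1, A = -5, then B = 2.
Hence t_{11} = -5·11 + 2 + 1·2048 = 1995.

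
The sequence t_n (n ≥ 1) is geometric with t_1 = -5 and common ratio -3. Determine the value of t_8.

t_n = (-5)·(-3)^(n-1).
t_8 = (-5)·(-3)^7 = 10935.

10935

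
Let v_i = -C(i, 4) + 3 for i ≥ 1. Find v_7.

-32

C(7, 4) = 35, so v_7 = -32.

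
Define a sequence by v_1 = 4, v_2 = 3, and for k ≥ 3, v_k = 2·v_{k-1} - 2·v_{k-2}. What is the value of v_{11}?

v_3 = -2; v_4 = -10; v_5 = -16; v_6 = -12; v_7 = 8; v_8 = 40; v_9 = 64; v_{10} = 48; v_{11} = -32.

-32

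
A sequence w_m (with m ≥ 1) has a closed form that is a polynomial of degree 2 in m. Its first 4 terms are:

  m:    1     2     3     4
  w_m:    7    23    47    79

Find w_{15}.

1st diffs: 16, 24, 32.
2nd diffs: 8, 8 (constant).
Newton forward-difference form: w_m = 7 + 16·C(m-1,1) + 8·C(m-1,2).
At m = 15: m-1 = 14, so w_{15} = 7 + 224 + 728 = 959.

959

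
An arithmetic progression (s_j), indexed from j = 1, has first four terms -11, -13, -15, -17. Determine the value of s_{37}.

-83

Common difference d = -2.
s_j = -11 + (j - 1)·(-2).
s_{37} = -11 + 36·(-2) = -83.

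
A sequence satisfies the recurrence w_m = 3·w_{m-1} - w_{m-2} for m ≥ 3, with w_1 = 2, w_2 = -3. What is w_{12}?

-66663

Applying the relation repeatedly:
w_3 = -11  w_4 = -30  w_5 = -79  w_6 = -207  w_7 = -542  w_8 = -1419  w_9 = -3715  w_{10} = -9726  w_{11} = -25463  w_{12} = -66663.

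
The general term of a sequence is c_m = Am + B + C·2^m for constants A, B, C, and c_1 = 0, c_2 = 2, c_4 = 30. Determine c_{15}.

98242

At m = 1, 2, 4: A + B + 2C = 0; 2A + B + 4C = 2; 4A + B + 16C = 30.
Subtracting the first from the second: A + 2C = 2.
Subtracting the second from the third: 2A + 12C = 28.
Solving: C = 3, A = -4, then B = -2.
So c_m = -4·m + (-2) + 3·2^m; at m=15 this is 98242.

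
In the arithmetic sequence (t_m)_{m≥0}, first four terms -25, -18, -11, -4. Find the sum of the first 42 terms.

Common difference d = 7.
t_m = -25 + (m - 0)·7.
t_{41} = 262; S = 42·(-25 + 262)/2 = 4977.

4977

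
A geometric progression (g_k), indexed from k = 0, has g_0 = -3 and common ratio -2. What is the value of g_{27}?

g_k = (-3)·(-2)^(k-0).
g_{27} = (-3)·(-2)^27 = 402653184.

402653184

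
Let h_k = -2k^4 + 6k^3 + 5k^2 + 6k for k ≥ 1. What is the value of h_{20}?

-269880

h_{20} = -2·20^4 + 6·20^3 + 5·20^2 + 6·20 = -269880.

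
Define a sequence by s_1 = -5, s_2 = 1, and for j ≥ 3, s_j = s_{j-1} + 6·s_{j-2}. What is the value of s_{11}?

s_3 = -29, s_4 = -23, s_5 = -197, s_6 = -335, s_7 = -1517, s_8 = -3527, s_9 = -12629, s_{10} = -33791, s_{11} = -109565.
(Characteristic roots are 3 and -2.)

-109565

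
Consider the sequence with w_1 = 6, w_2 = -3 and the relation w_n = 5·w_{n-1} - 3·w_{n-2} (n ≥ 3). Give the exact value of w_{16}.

-6391247484

Step forward from the initial values:
w_3 = -33, w_4 = -156, w_5 = -681, …, w_{13} = -80230506, w_{14} = -345213867, w_{15} = -1485377817, w_{16} = -6391247484.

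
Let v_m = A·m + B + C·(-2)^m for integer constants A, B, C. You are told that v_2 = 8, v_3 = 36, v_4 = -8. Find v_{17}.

The three given values yield: 2A + B + 4C = 8; 3A + B - 8C = 36; 4A + B + 16C = -8.
Subtracting the first from the second: A - 12C = 28.
Subtracting the second from the third: A + 24C = -44.
Solving: C = -2, A = 4, then B = 8.
Hence v_{17} = 4·17 + 8 + (-2)·(-131072) = 262220.

262220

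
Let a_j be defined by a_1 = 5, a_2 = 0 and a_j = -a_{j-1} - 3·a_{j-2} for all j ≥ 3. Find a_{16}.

-16185

Step forward from the initial values:
a_3 = -15;  a_4 = 15;  a_5 = 30;  …;  a_{13} = -3795;  a_{14} = 2400;  a_{15} = 8985;  a_{16} = -16185.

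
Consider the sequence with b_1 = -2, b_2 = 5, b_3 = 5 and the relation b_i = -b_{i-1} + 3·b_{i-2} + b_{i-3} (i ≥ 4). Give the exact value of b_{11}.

149

Step forward from the initial values:
b_4 = 8, b_5 = 12, b_6 = 17, b_7 = 27, b_8 = 36, b_9 = 62, b_{10} = 73, b_{11} = 149.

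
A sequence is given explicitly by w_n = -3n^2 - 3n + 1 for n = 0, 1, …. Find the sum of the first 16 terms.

-4064

Over n = 0..15: Σn = 120, Σn² = 1240.
Total = (-3)·1240 + (-3)·120 + (1)·16 = -4064.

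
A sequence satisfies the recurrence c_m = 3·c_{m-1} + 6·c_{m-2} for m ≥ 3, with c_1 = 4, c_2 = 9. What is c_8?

77031

Compute successive terms:
c_3 = 51  c_4 = 207  c_5 = 927  c_6 = 4023  c_7 = 17631  c_8 = 77031.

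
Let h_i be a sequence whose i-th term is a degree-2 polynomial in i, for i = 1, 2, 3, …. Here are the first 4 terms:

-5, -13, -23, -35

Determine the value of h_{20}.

-499

1st diffs: -8, -10, -12.
2nd diffs: -2, -2 (constant).
Newton forward-difference form: h_i = -5 + (-8)·C(i-1,1) + (-2)·C(i-1,2).
At i = 20: i-1 = 19, so h_{20} = -5 - 152 - 342 = -499.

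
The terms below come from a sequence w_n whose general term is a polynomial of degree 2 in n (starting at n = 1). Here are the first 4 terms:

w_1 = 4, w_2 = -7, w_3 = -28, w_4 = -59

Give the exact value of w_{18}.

-1543

1st diffs: -11, -21, -31.
2nd diffs: -10, -10 (constant).
Newton forward-difference form: w_n = 4 + (-11)·C(n-1,1) + (-10)·C(n-1,2).
At n = 18: n-1 = 17, so w_{18} = 4 - 187 - 1360 = -1543.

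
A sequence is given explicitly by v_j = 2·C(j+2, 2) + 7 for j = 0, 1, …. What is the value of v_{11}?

163

C(13, 2) = 78, so v_{11} = 163.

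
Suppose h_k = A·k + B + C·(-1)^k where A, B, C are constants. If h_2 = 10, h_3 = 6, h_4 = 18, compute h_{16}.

66

The three given values yield: 2A + B + C = 10; 3A + B - C = 6; 4A + B + C = 18.
Subtracting the first from the second: A - 2C = -4.
Subtracting the second from the third: A + 2C = 12.
Solving: C = 4, A = 4, then B = -2.
So h_k = 4·k + (-2) + 4·(-1)^k; at k=16 this is 66.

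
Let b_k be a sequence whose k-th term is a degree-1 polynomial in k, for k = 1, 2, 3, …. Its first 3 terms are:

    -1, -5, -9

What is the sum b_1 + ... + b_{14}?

1st diffs: -4, -4 (constant).
So b_k = -4k + 3.
Continuing: …, -13, -17, -21, -25, …, b_{14} = -53.
Summing k = 1..14 (14 terms) gives -378.

-378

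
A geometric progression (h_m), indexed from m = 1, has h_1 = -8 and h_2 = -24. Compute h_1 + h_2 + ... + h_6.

Common ratio r = 3.
h_m = (-8)·3^(m-1).
S = (-8)·(3^6 - 1)/(3 - 1) = (-8)·(729 - 1)/(2) = -2912.

-2912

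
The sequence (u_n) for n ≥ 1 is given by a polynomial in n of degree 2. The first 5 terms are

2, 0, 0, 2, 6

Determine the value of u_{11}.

1st diffs: -2, 0, 2, 4.
2nd diffs: 2, 2, 2 (constant).
So u_n = n^2 - 5n + 6.
Evaluating at n = 11 gives u_{11} = 72.

72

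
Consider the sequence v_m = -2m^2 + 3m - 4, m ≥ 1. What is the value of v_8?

v_8 = -2·8^2 + 3·8 - 4 = -108.

-108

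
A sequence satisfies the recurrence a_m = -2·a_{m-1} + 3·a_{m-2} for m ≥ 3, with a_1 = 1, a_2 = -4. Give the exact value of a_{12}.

-221434

Applying the relation repeatedly:
a_3 = 11; a_4 = -34; a_5 = 101; a_6 = -304; a_7 = 911; a_8 = -2734; a_9 = 8201; a_{10} = -24604; a_{11} = 73811; a_{12} = -221434.
(Characteristic roots are 1 and -3.)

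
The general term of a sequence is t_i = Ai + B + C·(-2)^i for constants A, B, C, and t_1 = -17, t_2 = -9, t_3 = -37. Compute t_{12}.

8135

At i = 1, 2, 3: A + B - 2C = -17; 2A + B + 4C = -9; 3A + B - 8C = -37.
Subtracting the first from the second: A + 6C = 8.
Subtracting the second from the third: A - 12C = -28.
Solving: C = 2, A = -4, then B = -9.
Therefore t_{12} = -48 + (-9) + 2·4096 = 8135.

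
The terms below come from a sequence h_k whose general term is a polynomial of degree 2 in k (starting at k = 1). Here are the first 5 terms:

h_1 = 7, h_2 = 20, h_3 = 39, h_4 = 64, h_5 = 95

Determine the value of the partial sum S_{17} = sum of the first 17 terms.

5967

1st diffs: 13, 19, 25, 31.
2nd diffs: 6, 6, 6 (constant).
Newton forward-difference form: h_k = 7 + 13·C(k-1,1) + 6·C(k-1,2).
Continuing: …, 132, 175, 224, 279, …, h_{17} = 935.
Summing k = 1..17 (17 terms) gives 5967.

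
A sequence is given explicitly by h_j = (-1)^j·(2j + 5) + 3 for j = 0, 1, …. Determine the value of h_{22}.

52

(-1)^22 = 1; 2j + 5 at j=22 is 49; so h_{22} = 52.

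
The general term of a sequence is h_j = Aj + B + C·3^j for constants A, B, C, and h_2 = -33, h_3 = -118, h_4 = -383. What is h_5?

-1188

At j = 2, 3, 4: 2A + B + 9C = -33; 3A + B + 27C = -118; 4A + B + 81C = -383.
Subtracting the first from the second: A + 18C = -85.
Subtracting the second from the third: A + 54C = -265.
Solving: C = -5, A = 5, then B = 2.
Therefore h_5 = 25 + 2 + (-5)·243 = -1188.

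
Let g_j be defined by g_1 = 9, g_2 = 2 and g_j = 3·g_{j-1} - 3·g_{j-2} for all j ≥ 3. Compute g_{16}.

Step forward from the initial values:
g_3 = -21, g_4 = -69, g_5 = -144, …, g_{13} = 6561, g_{14} = 1458, g_{15} = -15309, g_{16} = -50301.

-50301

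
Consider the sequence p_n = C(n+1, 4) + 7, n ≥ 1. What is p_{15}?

1827

C(16, 4) = 1820, so p_{15} = 1827.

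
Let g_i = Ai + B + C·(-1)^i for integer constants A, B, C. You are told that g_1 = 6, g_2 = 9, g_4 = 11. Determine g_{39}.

At i = 1, 2, 4: A + B - C = 6; 2A + B + C = 9; 4A + B + C = 11.
Subtracting the first from the second: A + 2C = 3.
Subtracting the second from the third: 2A = 2.
Solving: C = 1, A = 1, then B = 6.
So g_i = 1·i + 6 + 1·(-1)^i; at i=39 this is 44.

44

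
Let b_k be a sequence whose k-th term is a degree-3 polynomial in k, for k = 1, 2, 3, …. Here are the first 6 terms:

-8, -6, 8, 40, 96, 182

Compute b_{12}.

1st diffs: 2, 14, 32, 56, 86.
2nd diffs: 12, 18, 24, 30.
3rd diffs: 6, 6, 6 (constant).
Newton forward-difference form: b_k = -8 + 2·C(k-1,1) + 12·C(k-1,2) + 6·C(k-1,3).
At k = 12: k-1 = 11, so b_{12} = -8 + 22 + 660 + 990 = 1664.

1664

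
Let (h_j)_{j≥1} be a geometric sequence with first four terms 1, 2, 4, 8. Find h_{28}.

134217728

Common ratio r = 2.
h_j = 1·2^(j-1).
h_{28} = 1·2^27 = 134217728.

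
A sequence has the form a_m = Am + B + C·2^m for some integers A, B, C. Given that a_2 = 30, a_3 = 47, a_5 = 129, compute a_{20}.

Plug in m = 2, 3, 5: 2A + B + 4C = 30; 3A + B + 8C = 47; 5A + B + 32C = 129.
Subtracting the first from the second: A + 4C = 17.
Subtracting the second from the third: 2A + 24C = 82.
Solving: C = 3, A = 5, then B = 8.
Therefore a_{20} = 100 + 8 + 3·1048576 = 3145836.

3145836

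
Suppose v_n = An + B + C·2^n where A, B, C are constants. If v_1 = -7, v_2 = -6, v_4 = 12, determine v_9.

At n = 1, 2, 4: A + B + 2C = -7; 2A + B + 4C = -6; 4A + B + 16C = 12.
Subtracting the first from the second: A + 2C = 1.
Subtracting the second from the third: 2A + 12C = 18.
Solving: C = 2, A = -3, then B = -8.
So v_n = -3·n + (-8) + 2·2^n; at n=9 this is 989.

989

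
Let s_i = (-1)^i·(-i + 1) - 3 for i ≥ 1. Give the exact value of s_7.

3

(-1)^7 = -1; -i + 1 at i=7 is -6; so s_7 = 3.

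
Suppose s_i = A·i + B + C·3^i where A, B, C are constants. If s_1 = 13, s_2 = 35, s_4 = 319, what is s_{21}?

41841412773

Plug in i = 1, 2, 4: A + B + 3C = 13; 2A + B + 9C = 35; 4A + B + 81C = 319.
Subtracting the first from the second: A + 6C = 22.
Subtracting the second from the third: 2A + 72C = 284.
Solving: C = 4, A = -2, then B = 3.
Hence s_{21} = -2·21 + 3 + 4·10460353203 = 41841412773.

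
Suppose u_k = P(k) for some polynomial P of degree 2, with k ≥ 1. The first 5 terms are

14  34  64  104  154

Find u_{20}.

2104

1st diffs: 20, 30, 40, 50.
2nd diffs: 10, 10, 10 (constant).
So u_k = 5k^2 + 5k + 4.
Evaluating at k = 20 gives u_{20} = 2104.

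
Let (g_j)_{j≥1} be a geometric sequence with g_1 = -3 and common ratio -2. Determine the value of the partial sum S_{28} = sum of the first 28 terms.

g_j = (-3)·(-2)^(j-1).
S = (-3)·((-2)^28 - 1)/(-2 - 1) = (-3)·(268435456 - 1)/(-3) = 268435455.

268435455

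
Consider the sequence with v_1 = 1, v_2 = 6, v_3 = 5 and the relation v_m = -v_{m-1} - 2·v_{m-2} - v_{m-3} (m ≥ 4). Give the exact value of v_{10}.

59

Compute successive terms:
v_4 = -18, v_5 = 2, v_6 = 29, v_7 = -15, v_8 = -45, v_9 = 46, v_{10} = 59.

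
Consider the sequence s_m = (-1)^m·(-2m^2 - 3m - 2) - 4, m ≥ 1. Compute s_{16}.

-566

(-1)^16 = 1; -2m^2 - 3m - 2 at m=16 is -562; so s_{16} = -566.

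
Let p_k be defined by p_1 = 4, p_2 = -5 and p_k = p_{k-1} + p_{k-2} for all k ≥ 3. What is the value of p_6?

-13

p_3 = -1; p_4 = -6; p_5 = -7; p_6 = -13.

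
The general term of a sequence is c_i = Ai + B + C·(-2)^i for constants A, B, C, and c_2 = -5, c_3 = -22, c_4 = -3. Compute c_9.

At i = 2, 3, 4: 2A + B + 4C = -5; 3A + B - 8C = -22; 4A + B + 16C = -3.
Subtracting the first from the second: A - 12C = -17.
Subtracting the second from the third: A + 24C = 19.
Solving: C = 1, A = -5, then B = 1.
Hence c_9 = -5·9 + 1 + 1·(-512) = -556.

-556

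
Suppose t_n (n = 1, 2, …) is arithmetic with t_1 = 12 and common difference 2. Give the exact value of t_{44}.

t_n = 12 + (n - 1)·2.
t_{44} = 12 + 43·2 = 98.

98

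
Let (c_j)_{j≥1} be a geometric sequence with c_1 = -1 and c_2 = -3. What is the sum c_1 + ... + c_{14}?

Common ratio r = 3.
c_j = (-1)·3^(j-1).
S = (-1)·(3^14 - 1)/(3 - 1) = (-1)·(4782969 - 1)/(2) = -2391484.

-2391484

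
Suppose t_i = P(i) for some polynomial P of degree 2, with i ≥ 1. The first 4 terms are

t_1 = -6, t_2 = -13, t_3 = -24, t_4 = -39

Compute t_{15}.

1st diffs: -7, -11, -15.
2nd diffs: -4, -4 (constant).
So t_i = -2i^2 - i - 3.
Evaluating at i = 15 gives t_{15} = -468.

-468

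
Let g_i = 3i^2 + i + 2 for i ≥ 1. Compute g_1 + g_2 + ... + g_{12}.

Over i = 1..12: Σi = 78, Σi² = 650.
Total = (3)·650 + (1)·78 + (2)·12 = 2052.

2052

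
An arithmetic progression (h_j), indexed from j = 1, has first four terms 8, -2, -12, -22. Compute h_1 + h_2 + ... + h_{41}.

Common difference d = -10.
h_j = 8 + (j - 1)·(-10).
h_{41} = -392; S = 41·(8 + (-392))/2 = -7872.

-7872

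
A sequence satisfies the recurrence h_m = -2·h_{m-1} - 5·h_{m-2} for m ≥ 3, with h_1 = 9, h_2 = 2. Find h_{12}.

h_3 = -49;  h_4 = 88;  h_5 = 69;  h_6 = -578;  h_7 = 811;  h_8 = 1268;  h_9 = -6591;  h_{10} = 6842;  h_{11} = 19271;  h_{12} = -72752.

-72752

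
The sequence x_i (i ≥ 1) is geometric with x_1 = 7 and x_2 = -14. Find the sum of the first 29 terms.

Common ratio r = -2.
x_i = 7·(-2)^(i-1).
S = 7·((-2)^29 - 1)/(-2 - 1) = 7·(-536870912 - 1)/(-3) = 1252698797.

1252698797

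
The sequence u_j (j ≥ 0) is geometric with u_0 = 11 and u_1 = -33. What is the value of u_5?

-2673

Common ratio r = -3.
u_j = 11·(-3)^(j-0).
u_5 = 11·(-3)^5 = -2673.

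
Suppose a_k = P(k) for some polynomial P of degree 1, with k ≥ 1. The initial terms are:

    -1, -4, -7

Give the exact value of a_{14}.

1st diffs: -3, -3 (constant).
So a_k = -3k + 2.
Evaluating at k = 14 gives a_{14} = -40.

-40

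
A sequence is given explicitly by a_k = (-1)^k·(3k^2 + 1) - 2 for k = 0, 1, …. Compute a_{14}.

(-1)^14 = 1; 3k^2 + 1 at k=14 is 589; so a_{14} = 587.

587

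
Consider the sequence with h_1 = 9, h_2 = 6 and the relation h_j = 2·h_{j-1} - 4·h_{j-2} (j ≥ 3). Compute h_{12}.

12288

h_3 = -24, h_4 = -72, h_5 = -48, h_6 = 192, h_7 = 576, h_8 = 384, h_9 = -1536, h_{10} = -4608, h_{11} = -3072, h_{12} = 12288.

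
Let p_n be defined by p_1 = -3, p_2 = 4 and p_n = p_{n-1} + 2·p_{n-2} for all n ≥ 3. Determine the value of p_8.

Iterate the recurrence:
p_3 = -2, p_4 = 6, p_5 = 2, p_6 = 14, p_7 = 18, p_8 = 46.
(Characteristic roots are 2 and -1.)

46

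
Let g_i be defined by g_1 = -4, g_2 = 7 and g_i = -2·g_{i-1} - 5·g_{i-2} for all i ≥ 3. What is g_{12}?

21913

g_3 = 6  g_4 = -47  g_5 = 64  g_6 = 107  g_7 = -534  g_8 = 533  g_9 = 1604  g_{10} = -5873  g_{11} = 3726  g_{12} = 21913.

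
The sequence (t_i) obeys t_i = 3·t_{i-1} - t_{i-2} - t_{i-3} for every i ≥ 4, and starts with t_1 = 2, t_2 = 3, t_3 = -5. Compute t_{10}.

-5277

Compute successive terms:
t_4 = -20; t_5 = -58; t_6 = -149; t_7 = -369; t_8 = -900; t_9 = -2182; t_{10} = -5277.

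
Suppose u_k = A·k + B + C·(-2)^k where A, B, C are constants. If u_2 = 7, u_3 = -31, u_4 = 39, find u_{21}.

-6291499

Plug in k = 2, 3, 4: 2A + B + 4C = 7; 3A + B - 8C = -31; 4A + B + 16C = 39.
Subtracting the first from the second: A - 12C = -38.
Subtracting the second from the third: A + 24C = 70.
Solving: C = 3, A = -2, then B = -1.
So u_k = -2·k + (-1) + 3·(-2)^k; at k=21 this is -6291499.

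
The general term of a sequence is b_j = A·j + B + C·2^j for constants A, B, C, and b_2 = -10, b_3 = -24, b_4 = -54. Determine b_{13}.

Write the equations: 2A + B + 4C = -10; 3A + B + 8C = -24; 4A + B + 16C = -54.
Subtracting the first from the second: A + 4C = -14.
Subtracting the second from the third: A + 8C = -30.
Solving: C = -4, A = 2, then B = 2.
Hence b_{13} = 2·13 + 2 + (-4)·8192 = -32740.

-32740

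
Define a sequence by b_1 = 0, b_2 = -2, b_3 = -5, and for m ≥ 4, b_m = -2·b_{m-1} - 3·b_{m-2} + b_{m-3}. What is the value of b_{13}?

Iterate the recurrence:
b_4 = 16, b_5 = -19, b_6 = -15, b_7 = 103, b_8 = -180, b_9 = 36, b_{10} = 571, b_{11} = -1430, b_{12} = 1183, b_{13} = 2495.

2495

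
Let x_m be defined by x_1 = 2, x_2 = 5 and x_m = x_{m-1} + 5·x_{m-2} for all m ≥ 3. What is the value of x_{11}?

Compute successive terms:
x_3 = 15; x_4 = 40; x_5 = 115; x_6 = 315; x_7 = 890; x_8 = 2465; x_9 = 6915; x_{10} = 19240; x_{11} = 53815.

53815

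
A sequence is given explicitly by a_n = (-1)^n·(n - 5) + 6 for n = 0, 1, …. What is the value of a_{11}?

0

(-1)^11 = -1; n - 5 at n=11 is 6; so a_{11} = 0.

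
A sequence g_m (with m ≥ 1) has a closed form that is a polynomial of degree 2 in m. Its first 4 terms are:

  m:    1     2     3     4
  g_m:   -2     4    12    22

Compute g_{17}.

334

1st diffs: 6, 8, 10.
2nd diffs: 2, 2 (constant).
Newton forward-difference form: g_m = -2 + 6·C(m-1,1) + 2·C(m-1,2).
At m = 17: m-1 = 16, so g_{17} = -2 + 96 + 240 = 334.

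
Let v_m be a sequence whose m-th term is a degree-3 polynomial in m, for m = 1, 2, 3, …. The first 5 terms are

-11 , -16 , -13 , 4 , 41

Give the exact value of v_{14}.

1st diffs: -5, 3, 17, 37.
2nd diffs: 8, 14, 20.
3rd diffs: 6, 6 (constant).
Newton forward-difference form: v_m = -11 + (-5)·C(m-1,1) + 8·C(m-1,2) + 6·C(m-1,3).
At m = 14: m-1 = 13, so v_{14} = -11 - 65 + 624 + 1716 = 2264.

2264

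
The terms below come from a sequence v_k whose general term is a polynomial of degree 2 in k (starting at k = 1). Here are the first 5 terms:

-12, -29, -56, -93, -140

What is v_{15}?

-1160

1st diffs: -17, -27, -37, -47.
2nd diffs: -10, -10, -10 (constant).
So v_k = -5k^2 - 2k - 5.
Evaluating at k = 15 gives v_{15} = -1160.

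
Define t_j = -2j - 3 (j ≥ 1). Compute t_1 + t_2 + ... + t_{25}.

-725

Over j = 1..25: Σj = 325.
Total = (-2)·325 + (-3)·25 = -725.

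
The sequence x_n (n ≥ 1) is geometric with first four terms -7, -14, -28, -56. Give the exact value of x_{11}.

-7168

Common ratio r = 2.
x_n = (-7)·2^(n-1).
x_{11} = (-7)·2^10 = -7168.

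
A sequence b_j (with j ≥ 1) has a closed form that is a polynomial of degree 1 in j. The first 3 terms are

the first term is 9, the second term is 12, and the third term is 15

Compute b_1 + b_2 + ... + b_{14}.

399

1st diffs: 3, 3 (constant).
So b_j = 3j + 6.
Continuing: …, 18, 21, 24, 27, …, b_{14} = 48.
Summing j = 1..14 (14 terms) gives 399.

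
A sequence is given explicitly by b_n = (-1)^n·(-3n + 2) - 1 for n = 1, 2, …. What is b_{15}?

42

(-1)^15 = -1; -3n + 2 at n=15 is -43; so b_{15} = 42.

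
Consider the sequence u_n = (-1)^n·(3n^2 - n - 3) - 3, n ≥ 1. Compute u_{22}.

(-1)^22 = 1; 3n^2 - n - 3 at n=22 is 1427; so u_{22} = 1424.

1424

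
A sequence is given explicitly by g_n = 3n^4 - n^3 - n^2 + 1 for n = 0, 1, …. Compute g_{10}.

28901

g_{10} = 3·10^4 - 1·10^3 - 1·10^2 + 1 = 28901.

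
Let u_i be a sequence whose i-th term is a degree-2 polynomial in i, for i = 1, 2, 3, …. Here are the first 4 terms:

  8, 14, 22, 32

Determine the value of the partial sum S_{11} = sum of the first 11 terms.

1st diffs: 6, 8, 10.
2nd diffs: 2, 2 (constant).
So u_i = i^2 + 3i + 4.
Continuing: …, 44, 58, 74, 92, …, u_{11} = 158.
Summing i = 1..11 (11 terms) gives 748.

748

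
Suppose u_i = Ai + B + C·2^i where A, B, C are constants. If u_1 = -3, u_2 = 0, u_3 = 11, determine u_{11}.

8131

At i = 1, 2, 3: A + B + 2C = -3; 2A + B + 4C = 0; 3A + B + 8C = 11.
Subtracting the first from the second: A + 2C = 3.
Subtracting the second from the third: A + 4C = 11.
Solving: C = 4, A = -5, then B = -6.
Therefore u_{11} = -55 + (-6) + 4·2048 = 8131.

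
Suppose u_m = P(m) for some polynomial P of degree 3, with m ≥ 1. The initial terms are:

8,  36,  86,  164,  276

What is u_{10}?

1st diffs: 28, 50, 78, 112.
2nd diffs: 22, 28, 34.
3rd diffs: 6, 6 (constant).
Newton forward-difference form: u_m = 8 + 28·C(m-1,1) + 22·C(m-1,2) + 6·C(m-1,3).
At m = 10: m-1 = 9, so u_{10} = 8 + 252 + 792 + 504 = 1556.

1556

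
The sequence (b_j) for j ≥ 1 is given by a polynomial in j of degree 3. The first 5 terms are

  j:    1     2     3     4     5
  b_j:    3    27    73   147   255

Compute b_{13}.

1st diffs: 24, 46, 74, 108.
2nd diffs: 22, 28, 34.
3rd diffs: 6, 6 (constant).
So b_j = j^3 + 5j^2 + 2j - 5.
Evaluating at j = 13 gives b_{13} = 3063.

3063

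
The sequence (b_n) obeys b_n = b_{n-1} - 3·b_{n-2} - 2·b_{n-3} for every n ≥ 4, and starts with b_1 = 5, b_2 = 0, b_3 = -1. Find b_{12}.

2179

Step forward from the initial values:
b_4 = -11; b_5 = -8; b_6 = 27; b_7 = 73; b_8 = 8; b_9 = -265; b_{10} = -435; b_{11} = 344; b_{12} = 2179.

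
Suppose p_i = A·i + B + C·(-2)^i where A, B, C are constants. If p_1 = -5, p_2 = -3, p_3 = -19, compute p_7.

The three given values yield: A + B - 2C = -5; 2A + B + 4C = -3; 3A + B - 8C = -19.
Subtracting the first from the second: A + 6C = 2.
Subtracting the second from the third: A - 12C = -16.
Solving: C = 1, A = -4, then B = 1.
Therefore p_7 = -28 + 1 + 1·(-128) = -155.

-155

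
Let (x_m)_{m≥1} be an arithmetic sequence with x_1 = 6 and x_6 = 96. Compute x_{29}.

510

Common difference d = (96 - 6) / (6 - 1) = 18.
x_m = 6 + (m - 1)·18.
x_{29} = 6 + 28·18 = 510.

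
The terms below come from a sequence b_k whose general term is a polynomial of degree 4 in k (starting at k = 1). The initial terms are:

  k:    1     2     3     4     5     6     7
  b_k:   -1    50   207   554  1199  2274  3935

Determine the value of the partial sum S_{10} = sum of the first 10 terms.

1st diffs: 51, 157, 347, 645, 1075, 1661.
2nd diffs: 106, 190, 298, 430, 586.
3rd diffs: 84, 108, 132, 156.
4th diffs: 24, 24, 24 (constant).
Newton forward-difference form: b_k = -1 + 51·C(k-1,1) + 106·C(k-1,2) + 84·C(k-1,3) + 24·C(k-1,4).
Continuing: 6362, 9759, 14354.
Summing k = 1..10 (10 terms) gives 38693.

38693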